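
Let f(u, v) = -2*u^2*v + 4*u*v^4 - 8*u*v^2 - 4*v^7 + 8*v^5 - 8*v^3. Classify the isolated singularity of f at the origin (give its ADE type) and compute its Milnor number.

Type D_8, Milnor number mu = 8.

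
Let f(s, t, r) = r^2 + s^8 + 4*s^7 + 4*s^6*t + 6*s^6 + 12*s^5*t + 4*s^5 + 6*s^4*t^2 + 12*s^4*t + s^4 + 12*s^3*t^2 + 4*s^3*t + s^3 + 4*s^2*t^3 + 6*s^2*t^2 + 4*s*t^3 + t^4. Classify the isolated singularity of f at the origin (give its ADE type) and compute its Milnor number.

Type E6, Milnor number mu = 6.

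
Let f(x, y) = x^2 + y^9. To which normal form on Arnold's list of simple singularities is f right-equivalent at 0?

A_8

The Hessian of f at 0 has rank 1. Corank 1: A-series; mu = 8 gives A_8.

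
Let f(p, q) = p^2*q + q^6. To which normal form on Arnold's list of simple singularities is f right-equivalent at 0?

The Hessian of f at 0 has rank 0. Corank 2; j^3 = p^2*q has shape L^2 M (L != M), so D-series; mu = 7 gives D_7.

D7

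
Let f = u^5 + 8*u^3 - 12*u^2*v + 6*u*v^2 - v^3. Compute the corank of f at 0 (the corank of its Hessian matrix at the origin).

The Hessian at 0 is [[0, 0], [0, 0]] of rank 0; hence corank 2.

2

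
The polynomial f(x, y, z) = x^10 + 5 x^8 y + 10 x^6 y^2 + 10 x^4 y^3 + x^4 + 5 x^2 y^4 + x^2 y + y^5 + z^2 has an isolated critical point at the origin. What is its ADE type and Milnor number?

The Hessian of f at 0 has rank 1. Corank 2; j^3 = x^2*y has shape L^2 M (L != M), so D-series; mu = 6 gives D_6.

Type D_{6}, Milnor number mu = 6.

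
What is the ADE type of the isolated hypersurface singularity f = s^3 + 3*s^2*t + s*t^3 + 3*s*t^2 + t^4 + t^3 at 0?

The Hessian of f at 0 is [[0, 0], [0, 0]] with rank 0, so corank 2. A Groebner basis of the Jacobian ideal J(f) in C{s,t} is {s^3 + 3*s^2*t + 6*s^2 + 12*s*t + 6*t^2, -3*s^2 + s*t^2 - 6*s*t - 3*t^2, 3*s^2 + 6*s*t + t^3 + 3*t^2}; counting standard monomials gives mu = 7. Corank 2; j^3 = (s + t)^3 is a perfect cube, so E-series; the 4-jet and mu = 7 give E_7.

E7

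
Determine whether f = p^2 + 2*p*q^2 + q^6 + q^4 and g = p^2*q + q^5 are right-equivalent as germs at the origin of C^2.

No.

The Hessian of f at 0 has rank 1. Corank 1: A-series; mu = 5 gives A_5. The Hessian of g at 0 has rank 0. Corank 2; j^3 = p^2*q has shape L^2 M (L != M), so D-series; mu = 6 gives D_6. f is A_5 but g is D_6, hence not right-equivalent.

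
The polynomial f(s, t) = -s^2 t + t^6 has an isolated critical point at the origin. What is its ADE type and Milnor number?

Type D7, Milnor number mu = 7.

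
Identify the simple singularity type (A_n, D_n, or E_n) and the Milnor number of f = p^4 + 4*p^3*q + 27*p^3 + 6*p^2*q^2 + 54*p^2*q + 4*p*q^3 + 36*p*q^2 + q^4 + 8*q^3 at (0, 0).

The Hessian of f at 0 is [[0, 0], [0, 0]] with rank 0, so corank 2. A Groebner basis of the Jacobian ideal J(f) in C{p,q} is {q^4, p*q^2 + 7*q^3/9, p^2 + 4*p*q/3 + 4*q^2/9}; counting standard monomials gives mu = 6. Corank 2; j^3 = (3*p + 2*q)^3 is a perfect cube, so E-series; the 4-jet and mu = 6 give E_6.

Type E_{6}, Milnor number mu = 6.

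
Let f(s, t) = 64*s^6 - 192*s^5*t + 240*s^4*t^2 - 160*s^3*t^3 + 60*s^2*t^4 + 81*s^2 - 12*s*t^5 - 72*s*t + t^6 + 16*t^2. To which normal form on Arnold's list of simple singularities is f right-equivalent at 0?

The Hessian of f at 0 has rank 1. Corank 1: A-series; mu = 5 gives A_5.

A5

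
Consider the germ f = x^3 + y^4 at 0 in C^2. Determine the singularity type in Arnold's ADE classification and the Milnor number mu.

The Hessian of f at 0 has rank 0. Corank 2; j^3 = x^3 is a perfect cube, so E-series; the 4-jet and mu = 6 give E_6.

Type E_{6}, Milnor number mu = 6.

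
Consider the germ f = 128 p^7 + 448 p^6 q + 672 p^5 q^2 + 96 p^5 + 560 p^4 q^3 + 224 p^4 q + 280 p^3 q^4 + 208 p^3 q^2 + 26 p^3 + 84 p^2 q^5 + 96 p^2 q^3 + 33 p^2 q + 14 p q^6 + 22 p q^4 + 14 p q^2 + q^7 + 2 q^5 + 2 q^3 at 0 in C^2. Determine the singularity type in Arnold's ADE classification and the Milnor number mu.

The Hessian of f at 0 has rank 0. Corank 2; j^3 = (2*p + q)*(13*p^2 + 10*p*q + 2*q^2) splits into three distinct lines over C (the quadratic factor has nonzero discriminant), so D_4.

Type D4, Milnor number mu = 4.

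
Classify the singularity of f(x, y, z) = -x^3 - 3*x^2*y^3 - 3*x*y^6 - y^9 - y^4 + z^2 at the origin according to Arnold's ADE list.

The Hessian of f at 0 has rank 1. Corank 2; j^3 = -x^3 is a perfect cube, so E-series; the 4-jet and mu = 6 give E_6.

E_{6}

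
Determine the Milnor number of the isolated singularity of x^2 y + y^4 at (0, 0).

5

The Hessian of f at 0 has rank 0. Corank 2; j^3 = x^2*y has shape L^2 M (L != M), so D-series; mu = 5 gives D_5.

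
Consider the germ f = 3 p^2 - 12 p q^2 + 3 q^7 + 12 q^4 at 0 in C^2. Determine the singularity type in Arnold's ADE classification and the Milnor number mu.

The Hessian of f at 0 is [[6, 0], [0, 0]] with rank 1, so corank 1. A Groebner basis of the Jacobian ideal J(f) in C{p,q} is {p^3, -p/2 + q^2}; counting standard monomials gives mu = 6. Corank 1: A-series; mu = 6 gives A_6.

Type A_6, Milnor number mu = 6.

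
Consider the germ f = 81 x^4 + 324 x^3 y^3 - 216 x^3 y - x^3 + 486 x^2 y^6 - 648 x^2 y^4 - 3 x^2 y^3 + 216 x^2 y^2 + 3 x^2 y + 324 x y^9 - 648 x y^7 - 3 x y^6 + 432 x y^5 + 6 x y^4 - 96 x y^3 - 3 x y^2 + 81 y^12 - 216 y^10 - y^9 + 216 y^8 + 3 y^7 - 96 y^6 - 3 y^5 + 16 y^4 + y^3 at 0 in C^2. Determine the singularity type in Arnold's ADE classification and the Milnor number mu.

Type E_{6}, Milnor number mu = 6.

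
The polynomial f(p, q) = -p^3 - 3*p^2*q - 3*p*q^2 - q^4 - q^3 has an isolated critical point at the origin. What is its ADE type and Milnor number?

The Hessian of f at 0 has rank 0. Corank 2; j^3 = -(p + q)^3 is a perfect cube, so E-series; the 4-jet and mu = 6 give E_6.

Type E_{6}, Milnor number mu = 6.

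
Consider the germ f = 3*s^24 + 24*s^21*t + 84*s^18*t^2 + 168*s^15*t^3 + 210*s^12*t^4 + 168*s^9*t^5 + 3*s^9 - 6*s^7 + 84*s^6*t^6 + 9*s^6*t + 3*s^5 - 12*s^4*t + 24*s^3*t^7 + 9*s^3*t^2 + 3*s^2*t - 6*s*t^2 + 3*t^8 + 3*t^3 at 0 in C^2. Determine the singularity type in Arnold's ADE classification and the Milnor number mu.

Type D_9, Milnor number mu = 9.

The Hessian of f at 0 has rank 0. Corank 2; j^3 = 3*t*(s - t)^2 has shape L^2 M (L != M), so D-series; mu = 9 gives D_9.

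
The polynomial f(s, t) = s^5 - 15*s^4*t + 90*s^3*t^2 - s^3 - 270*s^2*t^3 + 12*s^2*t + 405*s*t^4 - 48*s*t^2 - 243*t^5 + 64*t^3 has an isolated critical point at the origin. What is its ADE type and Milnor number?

The Hessian of f at 0 is [[0, 0], [0, 0]] with rank 0, so corank 2. A Groebner basis of the Jacobian ideal J(f) in C{s,t} is {t^5, s*t^3 - 15*t^4/4, s^2 - 8*s*t + 16*t^2}; counting standard monomials gives mu = 8. Corank 2; j^3 = -(s - 4*t)^3 is a perfect cube, so E-series; the 5-jet and mu = 8 give E_8.

Type E_{8}, Milnor number mu = 8.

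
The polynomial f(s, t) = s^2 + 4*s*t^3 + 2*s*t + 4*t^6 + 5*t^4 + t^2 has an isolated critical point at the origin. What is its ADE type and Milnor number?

The Hessian of f at 0 has rank 1. Corank 1: A-series; mu = 3 gives A_3.

Type A3, Milnor number mu = 3.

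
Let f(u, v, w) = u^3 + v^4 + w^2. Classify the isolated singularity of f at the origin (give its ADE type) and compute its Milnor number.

Type E_6, Milnor number mu = 6.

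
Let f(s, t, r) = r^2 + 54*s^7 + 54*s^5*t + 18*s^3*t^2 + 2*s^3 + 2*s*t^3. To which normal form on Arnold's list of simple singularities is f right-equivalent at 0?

E7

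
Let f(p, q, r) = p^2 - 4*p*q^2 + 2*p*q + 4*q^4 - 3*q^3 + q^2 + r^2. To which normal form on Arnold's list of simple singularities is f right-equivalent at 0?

The Hessian of f at 0 has rank 2. Corank 1: A-series; mu = 2 gives A_2.

A2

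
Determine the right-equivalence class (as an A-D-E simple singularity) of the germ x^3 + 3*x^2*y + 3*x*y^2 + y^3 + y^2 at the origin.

A2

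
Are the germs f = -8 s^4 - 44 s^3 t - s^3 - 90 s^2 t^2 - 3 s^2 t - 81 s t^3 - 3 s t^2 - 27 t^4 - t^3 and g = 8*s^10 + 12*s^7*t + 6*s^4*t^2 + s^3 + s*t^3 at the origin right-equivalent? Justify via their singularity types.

Yes.

The Hessian of f at 0 has rank 0. Corank 2; j^3 = -(s + t)^3 is a perfect cube, so E-series; the 4-jet and mu = 7 give E_7. The Hessian of g at 0 has rank 0. Corank 2; j^3 = s^3 is a perfect cube, so E-series; the 4-jet and mu = 7 give E_7. Both have type E_7, hence right-equivalent.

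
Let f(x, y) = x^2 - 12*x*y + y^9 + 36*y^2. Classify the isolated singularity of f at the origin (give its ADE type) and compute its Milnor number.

The Hessian of f at 0 is [[2, -12], [-12, 72]] with rank 1, so corank 1. A Groebner basis of the Jacobian ideal J(f) in C{x,y} is {y^8, x - 6*y}; counting standard monomials gives mu = 8. Corank 1: A-series; mu = 8 gives A_8.

Type A8, Milnor number mu = 8.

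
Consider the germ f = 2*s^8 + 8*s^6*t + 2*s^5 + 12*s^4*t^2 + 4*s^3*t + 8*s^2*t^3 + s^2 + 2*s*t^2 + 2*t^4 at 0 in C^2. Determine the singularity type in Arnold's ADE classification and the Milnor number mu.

Type A3, Milnor number mu = 3.

The Hessian of f at 0 has rank 1. Corank 1: A-series; mu = 3 gives A_3.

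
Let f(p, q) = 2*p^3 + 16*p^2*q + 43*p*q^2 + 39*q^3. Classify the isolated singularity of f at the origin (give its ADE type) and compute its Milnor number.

Type D4, Milnor number mu = 4.

The Hessian of f at 0 is [[0, 0], [0, 0]] with rank 0, so corank 2. A Groebner basis of the Jacobian ideal J(f) in C{p,q} is {q^3, p^2 - 23*q^2/2, p*q + 7*q^2/2}; counting standard monomials gives mu = 4. Corank 2; j^3 = (p + 3*q)*(2*p^2 + 10*p*q + 13*q^2) splits into three distinct lines over C (the quadratic factor has nonzero discriminant), so D_4.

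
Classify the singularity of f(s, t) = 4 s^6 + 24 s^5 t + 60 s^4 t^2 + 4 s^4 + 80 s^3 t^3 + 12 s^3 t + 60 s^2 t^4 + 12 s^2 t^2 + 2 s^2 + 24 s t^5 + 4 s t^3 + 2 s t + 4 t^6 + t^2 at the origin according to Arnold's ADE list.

The Hessian of f at 0 has rank 2. Corank 0: nondegenerate Morse point, so A_1.

A_1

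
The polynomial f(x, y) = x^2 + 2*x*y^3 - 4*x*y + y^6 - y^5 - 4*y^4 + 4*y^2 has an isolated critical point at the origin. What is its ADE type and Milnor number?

The Hessian of f at 0 is [[2, -4], [-4, 8]] with rank 1, so corank 1. A Groebner basis of the Jacobian ideal J(f) in C{x,y} is {x + y^3 - 2*y, x^2 - 4*y^2, x*y - 2*y^2}; counting standard monomials gives mu = 4. Corank 1: A-series; mu = 4 gives A_4.

Type A4, Milnor number mu = 4.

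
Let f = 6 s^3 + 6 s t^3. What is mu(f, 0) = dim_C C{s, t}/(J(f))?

The Hessian of f at 0 has rank 0. Corank 2; j^3 = 6*s^3 is a perfect cube, so E-series; the 4-jet and mu = 7 give E_7.

7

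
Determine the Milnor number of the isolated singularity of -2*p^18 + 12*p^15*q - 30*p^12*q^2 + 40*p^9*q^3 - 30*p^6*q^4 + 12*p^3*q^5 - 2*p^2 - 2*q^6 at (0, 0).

The Hessian of f at 0 is [[-4, 0], [0, 0]] with rank 1, so corank 1. A Groebner basis of the Jacobian ideal J(f) in C{p,q} is {q^5, p}; counting standard monomials gives mu = 5. Corank 1: A-series; mu = 5 gives A_5.

5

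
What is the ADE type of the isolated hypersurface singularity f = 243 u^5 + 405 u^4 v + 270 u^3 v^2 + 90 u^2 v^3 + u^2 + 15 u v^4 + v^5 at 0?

A_{4}

The Hessian of f at 0 is [[2, 0], [0, 0]] with rank 1, so corank 1. A Groebner basis of the Jacobian ideal J(f) in C{u,v} is {v^4, u}; counting standard monomials gives mu = 4. Corank 1: A-series; mu = 4 gives A_4.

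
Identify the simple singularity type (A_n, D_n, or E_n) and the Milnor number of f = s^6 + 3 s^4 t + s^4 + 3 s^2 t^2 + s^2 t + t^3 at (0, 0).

Type D_4, Milnor number mu = 4.

The Hessian of f at 0 has rank 0. Corank 2; j^3 = t*(s^2 + t^2) splits into three distinct lines over C (the quadratic factor has nonzero discriminant), so D_4.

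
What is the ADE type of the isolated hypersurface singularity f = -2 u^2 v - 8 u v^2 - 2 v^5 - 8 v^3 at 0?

D_{6}

The Hessian of f at 0 is [[0, 0], [0, 0]] with rank 0, so corank 2. A Groebner basis of the Jacobian ideal J(f) in C{u,v} is {u^2/5 + v^4 - 4*v^2/5, u^3 + 8*v^3, u*v + 2*v^2}; counting standard monomials gives mu = 6. Corank 2; j^3 = -2*v*(u + 2*v)^2 has shape L^2 M (L != M), so D-series; mu = 6 gives D_6.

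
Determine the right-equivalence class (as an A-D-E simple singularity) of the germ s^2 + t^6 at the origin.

A_{5}

The Hessian of f at 0 has rank 1. Corank 1: A-series; mu = 5 gives A_5.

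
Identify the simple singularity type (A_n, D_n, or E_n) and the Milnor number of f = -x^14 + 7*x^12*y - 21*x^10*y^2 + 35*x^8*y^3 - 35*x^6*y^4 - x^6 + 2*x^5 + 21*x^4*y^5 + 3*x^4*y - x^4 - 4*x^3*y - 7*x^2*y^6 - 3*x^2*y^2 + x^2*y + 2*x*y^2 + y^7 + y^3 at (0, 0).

The Hessian of f at 0 has rank 0. Corank 2; j^3 = y*(x + y)^2 has shape L^2 M (L != M), so D-series; mu = 8 gives D_8.

Type D_{8}, Milnor number mu = 8.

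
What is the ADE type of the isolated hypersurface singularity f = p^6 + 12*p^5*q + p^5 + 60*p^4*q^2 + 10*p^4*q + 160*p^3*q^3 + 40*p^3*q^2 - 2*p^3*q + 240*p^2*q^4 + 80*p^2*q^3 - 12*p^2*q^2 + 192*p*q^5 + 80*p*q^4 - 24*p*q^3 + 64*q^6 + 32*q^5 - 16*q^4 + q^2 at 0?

A_4

The Hessian of f at 0 is [[0, 0], [0, 2]] with rank 1, so corank 1. A Groebner basis of the Jacobian ideal J(f) in C{p,q} is {p^3 - q, p*q, q^2}; counting standard monomials gives mu = 4. Corank 1: A-series; mu = 4 gives A_4.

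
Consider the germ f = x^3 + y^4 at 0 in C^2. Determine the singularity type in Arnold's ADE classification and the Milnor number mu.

Type E6, Milnor number mu = 6.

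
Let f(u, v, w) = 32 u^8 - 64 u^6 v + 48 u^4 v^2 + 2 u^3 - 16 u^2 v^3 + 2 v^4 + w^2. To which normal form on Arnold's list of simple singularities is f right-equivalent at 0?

E6

The Hessian of f at 0 has rank 1. Corank 2; j^3 = 2*u^3 is a perfect cube, so E-series; the 4-jet and mu = 6 give E_6.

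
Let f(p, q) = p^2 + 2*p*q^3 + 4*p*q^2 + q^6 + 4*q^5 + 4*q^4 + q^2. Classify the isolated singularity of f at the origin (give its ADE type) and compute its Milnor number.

The Hessian of f at 0 is [[2, 0], [0, 2]] with rank 2, so corank 0. A Groebner basis of the Jacobian ideal J(f) in C{p,q} is {p, q}; counting standard monomials gives mu = 1. Corank 0: nondegenerate Morse point, so A_1.

Type A_{1}, Milnor number mu = 1.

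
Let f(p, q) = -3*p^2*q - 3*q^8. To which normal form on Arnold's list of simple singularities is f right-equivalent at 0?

The Hessian of f at 0 is [[0, 0], [0, 0]] with rank 0, so corank 2. A Groebner basis of the Jacobian ideal J(f) in C{p,q} is {p^2/8 + q^7, p^3, p*q}; counting standard monomials gives mu = 9. Corank 2; j^3 = -3*p^2*q has shape L^2 M (L != M), so D-series; mu = 9 gives D_9.

D_9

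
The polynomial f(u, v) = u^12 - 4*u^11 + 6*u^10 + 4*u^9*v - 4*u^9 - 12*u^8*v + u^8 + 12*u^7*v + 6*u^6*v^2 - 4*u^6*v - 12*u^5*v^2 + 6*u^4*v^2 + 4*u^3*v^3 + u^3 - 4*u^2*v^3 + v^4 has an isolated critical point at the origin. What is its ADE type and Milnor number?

The Hessian of f at 0 has rank 0. Corank 2; j^3 = u^3 is a perfect cube, so E-series; the 4-jet and mu = 6 give E_6.

Type E_6, Milnor number mu = 6.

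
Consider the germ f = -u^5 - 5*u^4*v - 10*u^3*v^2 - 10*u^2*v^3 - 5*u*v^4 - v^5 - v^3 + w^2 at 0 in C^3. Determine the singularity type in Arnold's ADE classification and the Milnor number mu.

Type E8, Milnor number mu = 8.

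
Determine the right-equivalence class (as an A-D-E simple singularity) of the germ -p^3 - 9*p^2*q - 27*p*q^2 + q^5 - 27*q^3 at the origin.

The Hessian of f at 0 has rank 0. Corank 2; j^3 = -(p + 3*q)^3 is a perfect cube, so E-series; the 5-jet and mu = 8 give E_8.

E_{8}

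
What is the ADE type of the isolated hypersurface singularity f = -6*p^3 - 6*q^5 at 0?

E8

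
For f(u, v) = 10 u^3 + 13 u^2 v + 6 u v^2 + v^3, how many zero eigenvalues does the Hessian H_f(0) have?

The Hessian at 0 is [[0, 0], [0, 0]] of rank 0; hence corank 2.

2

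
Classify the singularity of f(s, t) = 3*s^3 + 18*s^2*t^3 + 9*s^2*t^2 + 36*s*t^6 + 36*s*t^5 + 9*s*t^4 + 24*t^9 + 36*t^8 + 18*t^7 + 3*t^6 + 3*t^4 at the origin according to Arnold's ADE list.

E6

The Hessian of f at 0 is [[0, 0], [0, 0]] with rank 0, so corank 2. A Groebner basis of the Jacobian ideal J(f) in C{s,t} is {s^3, s^2*t, s^2/2 + s*t^2, t^3}; counting standard monomials gives mu = 6. Corank 2; j^3 = 3*s^3 is a perfect cube, so E-series; the 4-jet and mu = 6 give E_6.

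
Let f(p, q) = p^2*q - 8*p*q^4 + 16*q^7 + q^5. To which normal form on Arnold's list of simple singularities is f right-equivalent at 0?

D6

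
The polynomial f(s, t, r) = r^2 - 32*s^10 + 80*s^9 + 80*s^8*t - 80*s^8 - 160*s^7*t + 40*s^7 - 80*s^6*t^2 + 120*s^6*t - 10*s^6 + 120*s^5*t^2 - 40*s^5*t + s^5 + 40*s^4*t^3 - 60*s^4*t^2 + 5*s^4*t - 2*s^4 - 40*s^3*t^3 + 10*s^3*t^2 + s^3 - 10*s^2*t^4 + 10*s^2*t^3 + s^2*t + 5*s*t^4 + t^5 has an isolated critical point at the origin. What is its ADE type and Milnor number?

Type D_{6}, Milnor number mu = 6.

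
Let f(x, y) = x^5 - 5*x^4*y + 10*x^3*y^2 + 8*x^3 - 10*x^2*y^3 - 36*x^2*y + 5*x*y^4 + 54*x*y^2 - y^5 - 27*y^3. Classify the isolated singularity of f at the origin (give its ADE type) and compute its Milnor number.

Type E_{8}, Milnor number mu = 8.

The Hessian of f at 0 is [[0, 0], [0, 0]] with rank 0, so corank 2. A Groebner basis of the Jacobian ideal J(f) in C{x,y} is {y^5, x*y^3 - 11*y^4/8, x^2 - 3*x*y + 9*y^2/4}; counting standard monomials gives mu = 8. Corank 2; j^3 = (2*x - 3*y)^3 is a perfect cube, so E-series; the 5-jet and mu = 8 give E_8.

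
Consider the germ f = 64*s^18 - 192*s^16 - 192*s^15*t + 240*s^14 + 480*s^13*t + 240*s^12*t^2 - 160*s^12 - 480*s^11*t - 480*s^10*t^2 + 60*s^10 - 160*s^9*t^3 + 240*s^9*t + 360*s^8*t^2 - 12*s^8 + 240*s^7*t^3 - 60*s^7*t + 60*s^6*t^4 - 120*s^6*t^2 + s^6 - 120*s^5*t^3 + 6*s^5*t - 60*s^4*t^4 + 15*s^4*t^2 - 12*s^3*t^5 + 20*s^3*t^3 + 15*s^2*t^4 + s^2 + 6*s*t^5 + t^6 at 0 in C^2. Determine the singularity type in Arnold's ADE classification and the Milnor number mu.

Type A_5, Milnor number mu = 5.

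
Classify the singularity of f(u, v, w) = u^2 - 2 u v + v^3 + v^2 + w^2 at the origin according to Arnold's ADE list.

The Hessian of f at 0 is [[2, -2, 0], [-2, 2, 0], [0, 0, 2]] with rank 2, so corank 1. A Groebner basis of the Jacobian ideal J(f) in C{u,v,w} is {v^2, u - v, w}; counting standard monomials gives mu = 2. Corank 1: A-series; mu = 2 gives A_2.

A2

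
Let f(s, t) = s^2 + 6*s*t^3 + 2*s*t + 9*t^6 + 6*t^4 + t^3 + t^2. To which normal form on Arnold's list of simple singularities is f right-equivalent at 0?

The Hessian of f at 0 has rank 1. Corank 1: A-series; mu = 2 gives A_2.

A_{2}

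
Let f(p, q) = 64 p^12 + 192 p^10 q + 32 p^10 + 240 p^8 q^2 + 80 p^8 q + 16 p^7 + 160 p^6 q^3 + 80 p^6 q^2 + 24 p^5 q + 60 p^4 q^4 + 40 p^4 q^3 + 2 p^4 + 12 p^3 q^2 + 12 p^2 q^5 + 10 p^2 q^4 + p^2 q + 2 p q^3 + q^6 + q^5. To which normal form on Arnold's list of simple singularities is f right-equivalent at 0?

D_7

The Hessian of f at 0 has rank 0. Corank 2; j^3 = p^2*q has shape L^2 M (L != M), so D-series; mu = 7 gives D_7.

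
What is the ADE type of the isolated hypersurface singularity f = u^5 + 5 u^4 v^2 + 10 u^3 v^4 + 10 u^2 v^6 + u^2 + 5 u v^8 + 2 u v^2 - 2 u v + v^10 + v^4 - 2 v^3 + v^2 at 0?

A_4

The Hessian of f at 0 has rank 1. Corank 1: A-series; mu = 4 gives A_4.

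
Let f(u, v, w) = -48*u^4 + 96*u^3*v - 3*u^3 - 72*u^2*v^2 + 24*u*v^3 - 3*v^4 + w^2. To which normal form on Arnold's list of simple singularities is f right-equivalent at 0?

E_{6}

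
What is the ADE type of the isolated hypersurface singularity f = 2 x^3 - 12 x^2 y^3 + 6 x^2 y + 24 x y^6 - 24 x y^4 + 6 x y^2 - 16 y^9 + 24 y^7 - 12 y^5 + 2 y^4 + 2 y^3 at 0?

The Hessian of f at 0 has rank 0. Corank 2; j^3 = 2*(x + y)^3 is a perfect cube, so E-series; the 4-jet and mu = 6 give E_6.

E6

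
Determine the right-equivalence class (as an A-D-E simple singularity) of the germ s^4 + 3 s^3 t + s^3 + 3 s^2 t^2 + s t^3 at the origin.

The Hessian of f at 0 is [[0, 0], [0, 0]] with rank 0, so corank 2. A Groebner basis of the Jacobian ideal J(f) in C{s,t} is {3*s^2 + t^4 + t^3, s^3, s^2*t - s^2 - t^3/3, 2*s^2 + s*t^2 + 2*t^3/3}; counting standard monomials gives mu = 7. Corank 2; j^3 = s^3 is a perfect cube, so E-series; the 4-jet and mu = 7 give E_7.

E_{7}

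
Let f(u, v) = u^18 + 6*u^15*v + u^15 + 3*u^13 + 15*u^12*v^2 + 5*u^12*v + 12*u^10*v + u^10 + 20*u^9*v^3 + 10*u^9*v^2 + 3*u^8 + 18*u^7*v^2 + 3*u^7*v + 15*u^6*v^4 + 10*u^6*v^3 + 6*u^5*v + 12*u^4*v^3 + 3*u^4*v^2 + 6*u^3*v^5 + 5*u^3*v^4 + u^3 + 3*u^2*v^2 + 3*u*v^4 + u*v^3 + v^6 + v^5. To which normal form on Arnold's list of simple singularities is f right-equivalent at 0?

E7

The Hessian of f at 0 has rank 0. Corank 2; j^3 = u^3 is a perfect cube, so E-series; the 4-jet and mu = 7 give E_7.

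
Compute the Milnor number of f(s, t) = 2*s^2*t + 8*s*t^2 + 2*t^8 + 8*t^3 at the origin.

The Hessian of f at 0 has rank 0. Corank 2; j^3 = 2*t*(s + 2*t)^2 has shape L^2 M (L != M), so D-series; mu = 9 gives D_9.

9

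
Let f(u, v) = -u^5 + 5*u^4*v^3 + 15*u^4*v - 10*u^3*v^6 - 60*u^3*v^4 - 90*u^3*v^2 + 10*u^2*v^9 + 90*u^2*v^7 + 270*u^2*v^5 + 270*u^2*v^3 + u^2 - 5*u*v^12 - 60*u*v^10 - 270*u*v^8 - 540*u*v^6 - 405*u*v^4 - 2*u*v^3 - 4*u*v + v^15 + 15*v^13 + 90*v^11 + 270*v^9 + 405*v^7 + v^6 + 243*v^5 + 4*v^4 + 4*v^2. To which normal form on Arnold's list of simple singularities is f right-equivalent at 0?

The Hessian of f at 0 has rank 1. Corank 1: A-series; mu = 4 gives A_4.

A4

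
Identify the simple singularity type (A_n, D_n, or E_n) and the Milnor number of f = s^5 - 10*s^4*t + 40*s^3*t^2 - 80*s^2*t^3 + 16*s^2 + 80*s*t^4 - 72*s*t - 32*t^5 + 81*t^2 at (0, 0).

The Hessian of f at 0 is [[32, -72], [-72, 162]] with rank 1, so corank 1. A Groebner basis of the Jacobian ideal J(f) in C{s,t} is {t^4, s - 9*t/4}; counting standard monomials gives mu = 4. Corank 1: A-series; mu = 4 gives A_4.

Type A_{4}, Milnor number mu = 4.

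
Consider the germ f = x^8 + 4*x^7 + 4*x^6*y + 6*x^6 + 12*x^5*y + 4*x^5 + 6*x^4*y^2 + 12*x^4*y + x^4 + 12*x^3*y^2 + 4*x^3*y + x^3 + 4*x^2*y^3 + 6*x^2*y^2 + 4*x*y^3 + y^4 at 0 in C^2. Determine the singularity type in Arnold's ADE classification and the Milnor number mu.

The Hessian of f at 0 has rank 0. Corank 2; j^3 = x^3 is a perfect cube, so E-series; the 4-jet and mu = 6 give E_6.

Type E_6, Milnor number mu = 6.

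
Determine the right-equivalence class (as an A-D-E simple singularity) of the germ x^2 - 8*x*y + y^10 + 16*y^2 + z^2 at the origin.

The Hessian of f at 0 has rank 2. Corank 1: A-series; mu = 9 gives A_9.

A_9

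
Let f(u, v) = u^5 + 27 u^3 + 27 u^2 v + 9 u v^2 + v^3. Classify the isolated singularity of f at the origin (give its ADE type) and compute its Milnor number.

The Hessian of f at 0 has rank 0. Corank 2; j^3 = (3*u + v)^3 is a perfect cube, so E-series; the 5-jet and mu = 8 give E_8.

Type E8, Milnor number mu = 8.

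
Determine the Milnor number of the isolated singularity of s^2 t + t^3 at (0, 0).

4

The Hessian of f at 0 is [[0, 0], [0, 0]] with rank 0, so corank 2. A Groebner basis of the Jacobian ideal J(f) in C{s,t} is {t^3, s^2 + 3*t^2, s*t}; counting standard monomials gives mu = 4. Corank 2; j^3 = t*(s^2 + t^2) splits into three distinct lines over C (the quadratic factor has nonzero discriminant), so D_4.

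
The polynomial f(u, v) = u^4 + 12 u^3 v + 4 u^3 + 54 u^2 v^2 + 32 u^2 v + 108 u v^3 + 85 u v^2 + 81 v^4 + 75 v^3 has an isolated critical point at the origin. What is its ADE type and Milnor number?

Type D_{5}, Milnor number mu = 5.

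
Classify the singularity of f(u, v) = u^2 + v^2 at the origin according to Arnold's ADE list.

The Hessian of f at 0 has rank 2. Corank 0: nondegenerate Morse point, so A_1.

A_{1}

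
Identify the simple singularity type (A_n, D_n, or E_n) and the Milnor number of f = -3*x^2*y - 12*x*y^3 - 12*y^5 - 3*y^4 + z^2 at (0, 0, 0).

Type D_{5}, Milnor number mu = 5.

The Hessian of f at 0 has rank 1. Corank 2; j^3 = -3*x^2*y has shape L^2 M (L != M), so D-series; mu = 5 gives D_5.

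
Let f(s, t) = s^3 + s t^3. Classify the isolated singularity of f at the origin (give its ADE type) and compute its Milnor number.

Type E_7, Milnor number mu = 7.

The Hessian of f at 0 is [[0, 0], [0, 0]] with rank 0, so corank 2. A Groebner basis of the Jacobian ideal J(f) in C{s,t} is {s^3, s*t^2, 3*s^2 + t^3}; counting standard monomials gives mu = 7. Corank 2; j^3 = s^3 is a perfect cube, so E-series; the 4-jet and mu = 7 give E_7.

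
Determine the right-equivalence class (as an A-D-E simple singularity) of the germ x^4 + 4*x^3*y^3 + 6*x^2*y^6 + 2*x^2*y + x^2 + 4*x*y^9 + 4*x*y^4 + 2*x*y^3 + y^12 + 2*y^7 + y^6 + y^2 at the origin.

A1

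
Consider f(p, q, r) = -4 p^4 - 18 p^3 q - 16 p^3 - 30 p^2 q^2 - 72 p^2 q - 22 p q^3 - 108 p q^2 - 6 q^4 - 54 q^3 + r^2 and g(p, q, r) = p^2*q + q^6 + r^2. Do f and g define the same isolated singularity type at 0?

No.

The Hessian of f at 0 has rank 1. Corank 2; j^3 = -2*(2*p + 3*q)^3 is a perfect cube, so E-series; the 4-jet and mu = 7 give E_7. The Hessian of g at 0 has rank 1. Corank 2; j^3 = p^2*q has shape L^2 M (L != M), so D-series; mu = 7 gives D_7. f is E_7 but g is D_7, hence not right-equivalent.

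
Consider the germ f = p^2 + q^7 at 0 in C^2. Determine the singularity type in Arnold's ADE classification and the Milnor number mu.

The Hessian of f at 0 is [[2, 0], [0, 0]] with rank 1, so corank 1. A Groebner basis of the Jacobian ideal J(f) in C{p,q} is {q^6, p}; counting standard monomials gives mu = 6. Corank 1: A-series; mu = 6 gives A_6.

Type A_6, Milnor number mu = 6.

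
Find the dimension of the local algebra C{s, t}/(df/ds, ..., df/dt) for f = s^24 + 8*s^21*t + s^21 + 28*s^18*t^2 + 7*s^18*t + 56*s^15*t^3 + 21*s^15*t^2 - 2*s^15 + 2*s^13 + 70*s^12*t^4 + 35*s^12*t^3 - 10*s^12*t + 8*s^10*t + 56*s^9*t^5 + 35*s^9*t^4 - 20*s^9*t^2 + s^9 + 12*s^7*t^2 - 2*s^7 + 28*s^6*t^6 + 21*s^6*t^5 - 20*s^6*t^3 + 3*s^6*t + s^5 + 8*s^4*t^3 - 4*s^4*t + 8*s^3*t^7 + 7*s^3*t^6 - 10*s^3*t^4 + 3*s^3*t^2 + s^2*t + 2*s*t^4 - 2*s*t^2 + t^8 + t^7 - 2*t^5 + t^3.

The Hessian of f at 0 has rank 0. Corank 2; j^3 = t*(s - t)^2 has shape L^2 M (L != M), so D-series; mu = 9 gives D_9.

9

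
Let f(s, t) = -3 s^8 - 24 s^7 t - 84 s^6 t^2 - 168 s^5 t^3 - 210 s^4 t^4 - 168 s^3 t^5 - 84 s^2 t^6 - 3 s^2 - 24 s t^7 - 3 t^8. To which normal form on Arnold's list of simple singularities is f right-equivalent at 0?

A7

The Hessian of f at 0 has rank 1. Corank 1: A-series; mu = 7 gives A_7.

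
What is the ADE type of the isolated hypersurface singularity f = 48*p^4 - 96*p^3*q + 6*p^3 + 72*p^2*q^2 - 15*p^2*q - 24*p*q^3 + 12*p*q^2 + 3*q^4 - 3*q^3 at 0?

D_5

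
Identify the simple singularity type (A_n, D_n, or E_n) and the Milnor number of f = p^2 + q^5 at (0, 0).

The Hessian of f at 0 has rank 1. Corank 1: A-series; mu = 4 gives A_4.

Type A_{4}, Milnor number mu = 4.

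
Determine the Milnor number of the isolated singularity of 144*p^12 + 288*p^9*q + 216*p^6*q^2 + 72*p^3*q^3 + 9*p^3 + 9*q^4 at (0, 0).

6

The Hessian of f at 0 is [[0, 0], [0, 0]] with rank 0, so corank 2. A Groebner basis of the Jacobian ideal J(f) in C{p,q} is {q^3, p^2}; counting standard monomials gives mu = 6. Corank 2; j^3 = 9*p^3 is a perfect cube, so E-series; the 4-jet and mu = 6 give E_6.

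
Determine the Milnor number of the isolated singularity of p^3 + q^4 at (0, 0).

6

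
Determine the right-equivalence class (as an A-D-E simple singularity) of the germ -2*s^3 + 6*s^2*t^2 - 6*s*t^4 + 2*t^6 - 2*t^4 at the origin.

E6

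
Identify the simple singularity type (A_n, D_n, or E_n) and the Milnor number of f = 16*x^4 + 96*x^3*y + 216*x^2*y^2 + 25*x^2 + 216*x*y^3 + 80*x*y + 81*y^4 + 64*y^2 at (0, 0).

The Hessian of f at 0 has rank 1. Corank 1: A-series; mu = 3 gives A_3.

Type A_{3}, Milnor number mu = 3.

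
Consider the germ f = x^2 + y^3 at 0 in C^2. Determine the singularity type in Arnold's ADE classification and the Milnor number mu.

Type A2, Milnor number mu = 2.

The Hessian of f at 0 is [[2, 0], [0, 0]] with rank 1, so corank 1. A Groebner basis of the Jacobian ideal J(f) in C{x,y} is {y^2, x}; counting standard monomials gives mu = 2. Corank 1: A-series; mu = 2 gives A_2.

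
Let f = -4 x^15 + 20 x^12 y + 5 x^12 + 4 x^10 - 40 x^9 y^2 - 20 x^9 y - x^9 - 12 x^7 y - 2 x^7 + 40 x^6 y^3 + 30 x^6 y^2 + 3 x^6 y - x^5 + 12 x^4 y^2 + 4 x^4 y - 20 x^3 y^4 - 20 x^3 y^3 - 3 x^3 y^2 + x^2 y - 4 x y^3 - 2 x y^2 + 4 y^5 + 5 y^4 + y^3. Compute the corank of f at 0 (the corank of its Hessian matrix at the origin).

Hessian at 0 has rank 0.

2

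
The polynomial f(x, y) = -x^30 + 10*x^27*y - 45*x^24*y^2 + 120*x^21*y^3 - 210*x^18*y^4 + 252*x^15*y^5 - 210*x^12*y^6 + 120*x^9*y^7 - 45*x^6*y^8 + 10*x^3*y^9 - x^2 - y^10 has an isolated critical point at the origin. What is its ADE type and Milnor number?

Type A_{9}, Milnor number mu = 9.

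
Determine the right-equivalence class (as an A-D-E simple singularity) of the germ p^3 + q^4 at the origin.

The Hessian of f at 0 has rank 0. Corank 2; j^3 = p^3 is a perfect cube, so E-series; the 4-jet and mu = 6 give E_6.

E_6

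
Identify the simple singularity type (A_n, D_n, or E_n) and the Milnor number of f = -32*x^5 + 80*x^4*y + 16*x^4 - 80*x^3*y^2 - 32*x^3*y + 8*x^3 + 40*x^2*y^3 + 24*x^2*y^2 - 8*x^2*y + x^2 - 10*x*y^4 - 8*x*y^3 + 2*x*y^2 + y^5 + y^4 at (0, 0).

The Hessian of f at 0 is [[2, 0], [0, 0]] with rank 1, so corank 1. A Groebner basis of the Jacobian ideal J(f) in C{x,y} is {x/4 + y^3 + y^2/4, x^2, x*y - x/4 - y^2/4}; counting standard monomials gives mu = 4. Corank 1: A-series; mu = 4 gives A_4.

Type A_{4}, Milnor number mu = 4.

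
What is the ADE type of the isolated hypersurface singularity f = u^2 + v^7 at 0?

A6

The Hessian of f at 0 has rank 1. Corank 1: A-series; mu = 6 gives A_6.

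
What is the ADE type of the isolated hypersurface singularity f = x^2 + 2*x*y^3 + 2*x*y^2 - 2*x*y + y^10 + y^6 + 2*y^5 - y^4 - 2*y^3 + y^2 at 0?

The Hessian of f at 0 is [[2, -2], [-2, 2]] with rank 1, so corank 1. A Groebner basis of the Jacobian ideal J(f) in C{x,y} is {x^4 - 5*x^3/3 - 8*x^2*y + 67*x^2/3 + 146*x*y^2/3 - 49*x*y + 130*x/3 + 70*y^2 - 130*y/3, x^3*y - 5*x^2*y + 10*x^2 + 22*x*y^2 - 21*x*y + 18*x + 29*y^2 - 18*y, x^3/3 + x^2*y^2 - 2*x^2*y + 10*x^2/3 + 20*x*y^2/3 - 6*x*y + 13*x/3 + 7*y^2 - 13*y/3, x + y^3 + y^2 - y}; counting standard monomials gives mu = 9. Corank 1: A-series; mu = 9 gives A_9.

A9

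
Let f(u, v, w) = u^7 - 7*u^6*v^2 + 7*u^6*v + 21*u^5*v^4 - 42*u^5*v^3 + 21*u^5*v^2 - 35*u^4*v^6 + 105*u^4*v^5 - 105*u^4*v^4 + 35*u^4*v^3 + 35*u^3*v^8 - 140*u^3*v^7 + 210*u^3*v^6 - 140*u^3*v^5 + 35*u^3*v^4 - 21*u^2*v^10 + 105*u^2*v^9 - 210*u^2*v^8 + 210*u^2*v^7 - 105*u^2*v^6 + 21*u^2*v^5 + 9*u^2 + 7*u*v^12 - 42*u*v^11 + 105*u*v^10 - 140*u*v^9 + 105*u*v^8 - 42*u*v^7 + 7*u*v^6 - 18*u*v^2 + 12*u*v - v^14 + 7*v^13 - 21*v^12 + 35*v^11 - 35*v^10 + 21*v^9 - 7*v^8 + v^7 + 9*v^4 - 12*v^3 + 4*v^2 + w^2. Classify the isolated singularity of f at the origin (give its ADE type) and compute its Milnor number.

Type A6, Milnor number mu = 6.

The Hessian of f at 0 has rank 2. Corank 1: A-series; mu = 6 gives A_6.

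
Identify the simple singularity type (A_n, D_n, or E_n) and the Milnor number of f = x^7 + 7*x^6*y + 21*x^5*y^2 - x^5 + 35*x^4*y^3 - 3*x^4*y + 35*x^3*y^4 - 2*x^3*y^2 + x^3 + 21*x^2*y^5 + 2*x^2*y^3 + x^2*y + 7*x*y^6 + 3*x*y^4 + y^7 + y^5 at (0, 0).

Type D_6, Milnor number mu = 6.

The Hessian of f at 0 has rank 0. Corank 2; j^3 = x^2*(x + y) has shape L^2 M (L != M), so D-series; mu = 6 gives D_6.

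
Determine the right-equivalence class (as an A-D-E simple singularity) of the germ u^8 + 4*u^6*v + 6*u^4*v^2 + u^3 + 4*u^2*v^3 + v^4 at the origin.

The Hessian of f at 0 has rank 0. Corank 2; j^3 = u^3 is a perfect cube, so E-series; the 4-jet and mu = 6 give E_6.

E6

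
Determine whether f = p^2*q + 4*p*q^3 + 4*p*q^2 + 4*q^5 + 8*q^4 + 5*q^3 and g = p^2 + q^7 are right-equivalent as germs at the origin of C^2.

No.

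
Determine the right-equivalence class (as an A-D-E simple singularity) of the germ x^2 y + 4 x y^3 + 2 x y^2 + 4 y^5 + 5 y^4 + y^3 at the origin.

D5

The Hessian of f at 0 has rank 0. Corank 2; j^3 = y*(x + y)^2 has shape L^2 M (L != M), so D-series; mu = 5 gives D_5.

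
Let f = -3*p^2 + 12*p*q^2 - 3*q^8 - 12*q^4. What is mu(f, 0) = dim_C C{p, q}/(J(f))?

7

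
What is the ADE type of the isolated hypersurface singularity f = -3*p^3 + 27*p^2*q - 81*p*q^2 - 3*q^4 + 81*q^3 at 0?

E_{6}

The Hessian of f at 0 is [[0, 0], [0, 0]] with rank 0, so corank 2. A Groebner basis of the Jacobian ideal J(f) in C{p,q} is {q^3, p^2 - 6*p*q + 9*q^2}; counting standard monomials gives mu = 6. Corank 2; j^3 = -3*(p - 3*q)^3 is a perfect cube, so E-series; the 4-jet and mu = 6 give E_6.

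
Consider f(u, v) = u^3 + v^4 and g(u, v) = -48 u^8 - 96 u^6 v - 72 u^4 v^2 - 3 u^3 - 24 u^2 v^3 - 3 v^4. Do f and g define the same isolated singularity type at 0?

Yes.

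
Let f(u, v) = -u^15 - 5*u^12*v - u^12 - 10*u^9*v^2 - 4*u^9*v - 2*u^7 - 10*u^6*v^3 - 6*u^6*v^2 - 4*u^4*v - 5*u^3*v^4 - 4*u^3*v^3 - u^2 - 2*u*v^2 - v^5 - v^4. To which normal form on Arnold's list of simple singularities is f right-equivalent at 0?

A_4

The Hessian of f at 0 is [[-2, 0], [0, 0]] with rank 1, so corank 1. A Groebner basis of the Jacobian ideal J(f) in C{u,v} is {u^2, u + v^2}; counting standard monomials gives mu = 4. Corank 1: A-series; mu = 4 gives A_4.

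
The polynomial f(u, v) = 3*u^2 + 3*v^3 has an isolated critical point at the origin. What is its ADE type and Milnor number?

Type A_{2}, Milnor number mu = 2.

The Hessian of f at 0 has rank 1. Corank 1: A-series; mu = 2 gives A_2.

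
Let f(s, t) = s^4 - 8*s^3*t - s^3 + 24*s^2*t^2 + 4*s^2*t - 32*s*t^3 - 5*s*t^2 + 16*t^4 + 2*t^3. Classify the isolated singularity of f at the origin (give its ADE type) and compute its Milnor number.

Type D5, Milnor number mu = 5.

The Hessian of f at 0 has rank 0. Corank 2; j^3 = -(s - 2*t)*(s - t)^2 has shape L^2 M (L != M), so D-series; mu = 5 gives D_5.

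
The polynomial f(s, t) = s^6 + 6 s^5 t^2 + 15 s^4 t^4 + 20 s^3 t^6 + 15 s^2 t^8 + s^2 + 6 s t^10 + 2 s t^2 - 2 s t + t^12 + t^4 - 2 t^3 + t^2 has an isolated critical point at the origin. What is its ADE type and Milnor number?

The Hessian of f at 0 has rank 1. Corank 1: A-series; mu = 5 gives A_5.

Type A_5, Milnor number mu = 5.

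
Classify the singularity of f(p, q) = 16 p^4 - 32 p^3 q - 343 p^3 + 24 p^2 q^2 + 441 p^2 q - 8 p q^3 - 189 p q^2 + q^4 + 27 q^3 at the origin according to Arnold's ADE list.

E6

The Hessian of f at 0 has rank 0. Corank 2; j^3 = -(7*p - 3*q)^3 is a perfect cube, so E-series; the 4-jet and mu = 6 give E_6.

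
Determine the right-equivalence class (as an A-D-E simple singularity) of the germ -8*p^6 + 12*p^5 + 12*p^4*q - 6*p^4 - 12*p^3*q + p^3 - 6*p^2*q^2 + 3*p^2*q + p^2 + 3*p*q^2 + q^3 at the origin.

A2

The Hessian of f at 0 has rank 1. Corank 1: A-series; mu = 2 gives A_2.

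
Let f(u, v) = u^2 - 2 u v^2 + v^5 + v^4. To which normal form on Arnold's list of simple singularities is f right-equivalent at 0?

A_4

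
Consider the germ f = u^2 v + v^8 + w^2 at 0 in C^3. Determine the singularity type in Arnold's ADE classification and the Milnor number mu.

Type D9, Milnor number mu = 9.

The Hessian of f at 0 is [[0, 0, 0], [0, 0, 0], [0, 0, 2]] with rank 1, so corank 2. A Groebner basis of the Jacobian ideal J(f) in C{u,v,w} is {u^2/8 + v^7, u^3, u*v, w}; counting standard monomials gives mu = 9. Corank 2; j^3 = u^2*v has shape L^2 M (L != M), so D-series; mu = 9 gives D_9.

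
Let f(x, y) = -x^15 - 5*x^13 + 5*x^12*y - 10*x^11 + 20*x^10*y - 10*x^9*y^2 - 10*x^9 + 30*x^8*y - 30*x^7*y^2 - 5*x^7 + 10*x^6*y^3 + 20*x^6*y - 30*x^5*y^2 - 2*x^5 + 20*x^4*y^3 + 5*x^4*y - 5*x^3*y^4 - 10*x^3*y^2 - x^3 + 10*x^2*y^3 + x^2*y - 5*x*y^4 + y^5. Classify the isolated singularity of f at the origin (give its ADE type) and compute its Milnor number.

The Hessian of f at 0 has rank 0. Corank 2; j^3 = -x^2*(x - y) has shape L^2 M (L != M), so D-series; mu = 6 gives D_6.

Type D6, Milnor number mu = 6.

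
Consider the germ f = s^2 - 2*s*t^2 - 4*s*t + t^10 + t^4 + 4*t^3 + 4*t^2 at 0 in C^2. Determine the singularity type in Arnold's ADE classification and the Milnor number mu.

The Hessian of f at 0 has rank 1. Corank 1: A-series; mu = 9 gives A_9.

Type A_{9}, Milnor number mu = 9.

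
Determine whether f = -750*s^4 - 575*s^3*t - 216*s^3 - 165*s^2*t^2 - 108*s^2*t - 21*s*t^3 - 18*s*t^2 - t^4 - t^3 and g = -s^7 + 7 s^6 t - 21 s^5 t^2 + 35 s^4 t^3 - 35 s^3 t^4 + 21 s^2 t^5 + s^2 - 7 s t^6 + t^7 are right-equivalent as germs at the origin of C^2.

The Hessian of f at 0 has rank 0. Corank 2; j^3 = -(6*s + t)^3 is a perfect cube, so E-series; the 4-jet and mu = 7 give E_7. The Hessian of g at 0 has rank 1. Corank 1: A-series; mu = 6 gives A_6. f is E_7 but g is A_6, hence not right-equivalent.

No.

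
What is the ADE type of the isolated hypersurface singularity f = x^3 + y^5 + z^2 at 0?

E_8

The Hessian of f at 0 has rank 1. Corank 2; j^3 = x^3 is a perfect cube, so E-series; the 5-jet and mu = 8 give E_8.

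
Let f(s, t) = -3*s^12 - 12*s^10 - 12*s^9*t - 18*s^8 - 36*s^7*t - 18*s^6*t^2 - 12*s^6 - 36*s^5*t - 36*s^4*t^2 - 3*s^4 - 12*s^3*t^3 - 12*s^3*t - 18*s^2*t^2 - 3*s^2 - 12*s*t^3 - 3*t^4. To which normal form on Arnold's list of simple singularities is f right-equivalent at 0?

A3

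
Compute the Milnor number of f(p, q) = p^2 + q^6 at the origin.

5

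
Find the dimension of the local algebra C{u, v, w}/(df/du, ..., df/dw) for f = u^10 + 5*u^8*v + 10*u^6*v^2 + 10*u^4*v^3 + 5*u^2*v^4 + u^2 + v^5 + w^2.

4

The Hessian of f at 0 is [[2, 0, 0], [0, 0, 0], [0, 0, 2]] with rank 2, so corank 1. A Groebner basis of the Jacobian ideal J(f) in C{u,v,w} is {v^4, u, w}; counting standard monomials gives mu = 4. Corank 1: A-series; mu = 4 gives A_4.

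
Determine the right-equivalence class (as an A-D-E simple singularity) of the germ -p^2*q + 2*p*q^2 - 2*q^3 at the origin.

D_4

The Hessian of f at 0 has rank 0. Corank 2; j^3 = -q*(p^2 - 2*p*q + 2*q^2) splits into three distinct lines over C (the quadratic factor has nonzero discriminant), so D_4.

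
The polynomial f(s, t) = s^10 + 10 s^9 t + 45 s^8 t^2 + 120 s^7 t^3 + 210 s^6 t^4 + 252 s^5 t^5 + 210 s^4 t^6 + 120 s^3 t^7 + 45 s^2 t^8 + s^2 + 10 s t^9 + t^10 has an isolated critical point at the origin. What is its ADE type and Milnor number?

Type A_{9}, Milnor number mu = 9.

The Hessian of f at 0 has rank 1. Corank 1: A-series; mu = 9 gives A_9.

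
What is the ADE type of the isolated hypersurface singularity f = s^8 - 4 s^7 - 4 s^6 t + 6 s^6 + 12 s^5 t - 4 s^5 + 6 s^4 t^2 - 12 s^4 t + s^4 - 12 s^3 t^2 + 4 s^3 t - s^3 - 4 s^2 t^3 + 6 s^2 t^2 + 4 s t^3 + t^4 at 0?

E_{6}

The Hessian of f at 0 is [[0, 0], [0, 0]] with rank 0, so corank 2. A Groebner basis of the Jacobian ideal J(f) in C{s,t} is {t^4, s*t^2 + t^3/3, s^2}; counting standard monomials gives mu = 6. Corank 2; j^3 = -s^3 is a perfect cube, so E-series; the 4-jet and mu = 6 give E_6.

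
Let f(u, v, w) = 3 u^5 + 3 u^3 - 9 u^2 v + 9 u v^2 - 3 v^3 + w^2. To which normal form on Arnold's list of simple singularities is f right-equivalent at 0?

E_{8}

The Hessian of f at 0 is [[0, 0, 0], [0, 0, 0], [0, 0, 2]] with rank 1, so corank 2. A Groebner basis of the Jacobian ideal J(f) in C{u,v,w} is {v^5, u*v^3 - 3*v^4/4, u^2 - 2*u*v + v^2, w}; counting standard monomials gives mu = 8. Corank 2; j^3 = 3*(u - v)^3 is a perfect cube, so E-series; the 5-jet and mu = 8 give E_8.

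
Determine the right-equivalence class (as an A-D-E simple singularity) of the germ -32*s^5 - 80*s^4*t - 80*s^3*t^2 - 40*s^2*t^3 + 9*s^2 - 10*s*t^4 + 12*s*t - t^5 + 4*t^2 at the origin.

A_{4}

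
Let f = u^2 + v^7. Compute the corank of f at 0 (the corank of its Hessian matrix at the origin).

1

The Hessian at 0 is [[2, 0], [0, 0]] of rank 1; hence corank 1.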